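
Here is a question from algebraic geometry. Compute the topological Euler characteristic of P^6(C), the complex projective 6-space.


The complex projective space P^6 has one cell in each even real dimension 0, 2, ..., 12.
The cohomology groups are H^{2k}(P^6) = Z for k = 0,...,6, and 0 otherwise.
Euler characteristic = sum of Betti numbers = 1 per even-dimensional cohomology group.
chi(P^6) = 6 + 1 = 7

7


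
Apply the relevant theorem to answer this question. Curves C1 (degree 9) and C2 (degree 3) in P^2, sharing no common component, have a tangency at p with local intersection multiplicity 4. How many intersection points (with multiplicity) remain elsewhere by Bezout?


By Bezout's theorem, the total intersection number is d1 * d2.
Total = 9 * 3 = 27
Intersection multiplicity at p = 4
Remaining intersections = 27 - 4 = 23

23


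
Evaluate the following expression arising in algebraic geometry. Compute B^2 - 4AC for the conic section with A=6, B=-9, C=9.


The discriminant of a conic Ax^2 + Bxy + Cy^2 + ... = 0 is B^2 - 4AC.
B^2 = (-9)^2 = 81
4AC = 4*6*9 = 216
Discriminant = 81 - 216 = -135

-135


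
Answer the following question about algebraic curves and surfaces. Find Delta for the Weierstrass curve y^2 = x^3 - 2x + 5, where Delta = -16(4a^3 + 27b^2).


Compute each component:
4a^3 = 4*(-2)^3 = 4*(-8) = -32
27b^2 = 27*5^2 = 27*25 = 675
4a^3 + 27b^2 = -32 + 675 = 643
Delta = -16*643 = -10288

-10288


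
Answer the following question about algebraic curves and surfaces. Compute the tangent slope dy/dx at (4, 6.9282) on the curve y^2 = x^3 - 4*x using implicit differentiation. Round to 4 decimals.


Using implicit differentiation of y^2 = x^3 - 4*x:
2y * dy/dx = 3x^2 - 4
dy/dx = (3x^2 - 4)/(2y)
Numerator: 3*4^2 - 4 = 44
Denominator: 2*6.9282 = 13.8564
dy/dx = 44/13.8564 = 3.1754

3.1754


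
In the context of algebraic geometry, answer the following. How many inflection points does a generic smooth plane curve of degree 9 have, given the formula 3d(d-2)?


For a general smooth plane curve C of degree d, the inflection points are
the intersection of C with its Hessian curve, which has degree 3(d-2).
By Bezout, the total intersection number is d * 3(d-2) = 9 * 21 = 189.
For a general curve every flex is ordinary, so each contributes
multiplicity 1 to C·Hess(C), and the number of distinct inflection
points is 3d(d-2).
Inflection points = 3*9*(9-2) = 3*9*7 = 189

189


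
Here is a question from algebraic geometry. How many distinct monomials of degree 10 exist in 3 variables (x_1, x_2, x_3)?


The number of degree-10 monomials in 3 variables is C(d+n-1, n-1).
= C(10+3-1, 3-1) = C(12, 2)
= 66

66


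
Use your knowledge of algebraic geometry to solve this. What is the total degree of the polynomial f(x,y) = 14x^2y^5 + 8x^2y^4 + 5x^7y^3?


Examine each term for its total degree (sum of exponents).
  Term '14x^2y^5' has total degree 2+5 = 7.
  Term '8x^2y^4' has total degree 2+4 = 6.
  Term '5x^7y^3' has total degree 7+3 = 10.
The maximum total degree among all terms is 10.

10


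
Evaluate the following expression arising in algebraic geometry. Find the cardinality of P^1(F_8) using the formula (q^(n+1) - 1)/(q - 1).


P^1(F_8) has (q^(n+1) - 1)/(q - 1) points.
= 8^1 + 8^0
= 8 + 1
= 9

9


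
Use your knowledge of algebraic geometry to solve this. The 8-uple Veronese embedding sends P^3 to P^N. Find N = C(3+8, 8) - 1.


The Veronese embedding v_d: P^n -> P^N maps each point to all
degree-d monomials in n+1 homogeneous coordinates.
N = C(n+d, d) - 1
N = C(3+8, 8) - 1
N = C(11, 8) - 1
C(11, 8) = 165
N = 165 - 1 = 164

164


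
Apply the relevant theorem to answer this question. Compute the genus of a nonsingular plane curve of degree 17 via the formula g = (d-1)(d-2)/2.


Using the genus formula for smooth plane curves:
g = (d-1)(d-2)/2
g = (17-1)(17-2)/2
g = 16*15/2
g = 240/2 = 120

120


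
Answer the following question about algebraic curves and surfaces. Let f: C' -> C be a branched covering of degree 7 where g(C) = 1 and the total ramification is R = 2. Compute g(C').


Riemann-Hurwitz formula: 2g' - 2 = d(2g - 2) + R
Given: d = 7, g = 1, R = 2
2g' - 2 = 7*(2*1 - 2) + 2
2g' - 2 = 7*0 + 2
2g' - 2 = 0 + 2 = 2
2g' = 4
g' = 2

2


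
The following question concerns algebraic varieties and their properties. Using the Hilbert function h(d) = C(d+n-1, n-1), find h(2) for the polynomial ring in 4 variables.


The Hilbert function for the polynomial ring in 4 variables is:
h(d) = C(d+n-1, n-1)
h(2) = C(2+4-1, 4-1) = C(5, 3)
= 5! / (3! * 2!)
= 10

10


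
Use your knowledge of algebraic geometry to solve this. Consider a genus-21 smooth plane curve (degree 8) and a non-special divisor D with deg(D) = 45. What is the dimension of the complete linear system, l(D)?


First, compute the genus of a smooth plane curve of degree 8:
g = (d-1)(d-2)/2 = (8-1)(8-2)/2 = 21
For a non-special divisor D (i.e., h^1(D) = 0), Riemann-Roch gives:
l(D) = deg(D) - g + 1
Since deg(D) = 45 >= 2g - 1 = 41, D is non-special.
l(D) = 45 - 21 + 1 = 25

25


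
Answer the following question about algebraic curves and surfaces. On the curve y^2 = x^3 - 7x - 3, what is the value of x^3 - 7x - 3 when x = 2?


Compute x^3 - 7x - 3 at x = 2:
x^3 = 2^3 = 8
(-7)*x = (-7)*2 = -14
Sum: 8 - 14 - 3 = -9

-9


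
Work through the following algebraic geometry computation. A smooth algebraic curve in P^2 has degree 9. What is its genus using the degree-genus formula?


Using the genus formula for smooth plane curves:
g = (d-1)(d-2)/2
g = (9-1)(9-2)/2
g = 8*7/2
g = 56/2 = 28

28


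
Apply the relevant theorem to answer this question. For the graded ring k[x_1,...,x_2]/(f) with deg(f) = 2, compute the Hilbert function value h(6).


For R = k[x_1,...,x_n]/(f) with f homogeneous of degree e:
The Hilbert series is (1 - t^e)/(1 - t)^n.
So h(d) = C(d+n-1, n-1) - C(d-e+n-1, n-1) for d >= e.
With n=2, e=2, d=6:
C(6+2-1, 2-1) = C(7, 1) = 7
C(6-2+2-1, 2-1) = C(5, 1) = 5
h(6) = 7 - 5 = 2

2


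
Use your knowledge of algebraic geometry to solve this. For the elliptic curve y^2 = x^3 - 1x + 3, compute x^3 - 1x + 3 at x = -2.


Compute x^3 - 1x + 3 at x = -2:
x^3 = (-2)^3 = -8
(-1)*x = (-1)*(-2) = 2
Sum: -8 + 2 + 3 = -3

-3


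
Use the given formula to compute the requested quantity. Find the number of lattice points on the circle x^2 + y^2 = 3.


Systematically check integer values of x where x^2 <= 3.
For each valid x, check if 3 - x^2 is a perfect square.
Total integer solutions found: 0

0


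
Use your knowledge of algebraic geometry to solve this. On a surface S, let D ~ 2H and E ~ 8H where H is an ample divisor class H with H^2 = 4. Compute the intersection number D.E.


Using bilinearity of the intersection pairing on a surface S:
(aH).(bH) = ab * (H.H)
We have H^2 = 4.
D.E = (2H).(8H) = 2*8*4
= 16*4
= 64

64


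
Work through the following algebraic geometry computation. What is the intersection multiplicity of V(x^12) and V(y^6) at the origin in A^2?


The intersection multiplicity of V(x^a) and V(y^b) at the origin is:
I(O; V(x^12), V(y^6)) = dim_k(k[x,y]/(x^12, y^6))
A basis for k[x,y]/(x^12, y^6) is the set of monomials x^i * y^j
where 0 <= i < 12 and 0 <= j < 6.
The number of such monomials is 12 * 6 = 72

72


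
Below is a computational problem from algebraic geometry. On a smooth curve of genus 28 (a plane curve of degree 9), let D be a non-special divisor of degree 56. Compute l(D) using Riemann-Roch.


First, compute the genus of a smooth plane curve of degree 9:
g = (d-1)(d-2)/2 = (9-1)(9-2)/2 = 28
For a non-special divisor D (i.e., h^1(D) = 0), Riemann-Roch gives:
l(D) = deg(D) - g + 1
Since deg(D) = 56 >= 2g - 1 = 55, D is non-special.
l(D) = 56 - 28 + 1 = 29

29


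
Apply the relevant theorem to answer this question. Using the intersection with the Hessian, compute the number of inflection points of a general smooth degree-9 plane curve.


For a general smooth plane curve C of degree d, the inflection points are
the intersection of C with its Hessian curve, which has degree 3(d-2).
By Bezout, the total intersection number is d * 3(d-2) = 9 * 21 = 189.
For a general curve every flex is ordinary, so each contributes
multiplicity 1 to C·Hess(C), and the number of distinct inflection
points is 3d(d-2).
Inflection points = 3*9*(9-2) = 3*9*7 = 189

189


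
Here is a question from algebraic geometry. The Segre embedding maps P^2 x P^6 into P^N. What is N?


The Segre embedding maps P^m x P^n into P^N via
all products of coordinates from each factor.
N = (m+1)(n+1) - 1
N = (2+1)(6+1) - 1
N = 3*7 - 1
N = 21 - 1 = 20

20


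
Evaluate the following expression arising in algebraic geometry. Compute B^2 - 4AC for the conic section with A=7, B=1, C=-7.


The discriminant of a conic Ax^2 + Bxy + Cy^2 + ... = 0 is B^2 - 4AC.
B^2 = 1^2 = 1
4AC = 4*7*(-7) = -196
Discriminant = 1 + 196 = 197

197


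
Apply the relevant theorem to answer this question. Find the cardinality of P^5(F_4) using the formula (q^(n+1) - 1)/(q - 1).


P^5(F_4) has (q^(n+1) - 1)/(q - 1) points.
= 4^5 + 4^4 + 4^3 + 4^2 + 4^1 + 4^0
= 1024 + 256 + 64 + 16 + 4 + 1
= 1365

1365


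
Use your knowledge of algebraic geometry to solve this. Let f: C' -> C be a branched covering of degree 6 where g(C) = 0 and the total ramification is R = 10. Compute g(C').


Riemann-Hurwitz formula: 2g' - 2 = d(2g - 2) + R
Given: d = 6, g = 0, R = 10
2g' - 2 = 6*(2*0 - 2) + 10
2g' - 2 = 6*(-2) + 10
2g' - 2 = -12 + 10 = -2
2g' = 0
g' = 0

0


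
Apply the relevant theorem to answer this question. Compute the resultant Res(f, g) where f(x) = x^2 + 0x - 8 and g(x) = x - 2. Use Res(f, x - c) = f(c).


For Res(f, x - c), we evaluate f at x = c.
f(2) = 2^2 + 0*2 - 8
= 4 + 0 - 8
= 4 - 8 = -4
Res(f, g) = -4

-4


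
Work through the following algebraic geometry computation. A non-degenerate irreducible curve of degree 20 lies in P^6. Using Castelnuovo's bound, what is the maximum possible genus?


Castelnuovo's bound: write d - 1 = m(r-1) + epsilon with 0 <= epsilon < r-1.
d - 1 = 20 - 1 = 19
r - 1 = 6 - 1 = 5
19 = 3*5 + 4, so m = 3, epsilon = 4
pi(d, r) = m(m-1)(r-1)/2 + m*epsilon
= 3*2*5/2 + 3*4
= 30/2 + 12
= 15 + 12 = 27

27


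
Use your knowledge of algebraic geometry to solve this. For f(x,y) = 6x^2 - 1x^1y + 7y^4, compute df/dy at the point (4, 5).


df/dy = (-1)*x^1 + 4*7*y^3
At (4,5): (-1)*4^1 + 4*7*5^3
= -4 + 3500
= 3496

3496


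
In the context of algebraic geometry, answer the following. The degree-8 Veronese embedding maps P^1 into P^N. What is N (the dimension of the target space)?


The Veronese embedding v_d: P^n -> P^N maps each point to all
degree-d monomials in n+1 homogeneous coordinates.
N = C(n+d, d) - 1
N = C(1+8, 8) - 1
N = C(9, 8) - 1
C(9, 8) = 9
N = 9 - 1 = 8

8


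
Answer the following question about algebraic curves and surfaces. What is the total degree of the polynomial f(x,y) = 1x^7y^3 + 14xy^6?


Examine each term for its total degree (sum of exponents).
  Term '1x^7y^3' has total degree 7+3 = 10.
  Term '14xy^6' has total degree 1+6 = 7.
The maximum total degree among all terms is 10.

10


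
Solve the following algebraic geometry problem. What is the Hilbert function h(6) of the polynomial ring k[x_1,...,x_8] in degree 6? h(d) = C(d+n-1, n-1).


The Hilbert function for the polynomial ring in 8 variables is:
h(d) = C(d+n-1, n-1)
h(6) = C(6+8-1, 8-1) = C(13, 7)
= 13! / (7! * 6!)
= 1716

1716


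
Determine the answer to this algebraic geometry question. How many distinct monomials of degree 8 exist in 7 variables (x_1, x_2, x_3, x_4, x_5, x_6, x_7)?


The number of degree-8 monomials in 7 variables is C(d+n-1, n-1).
= C(8+7-1, 7-1) = C(14, 6)
= 3003

3003


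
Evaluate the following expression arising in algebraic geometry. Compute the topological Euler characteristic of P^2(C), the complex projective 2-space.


The complex projective space P^2 has one cell in each even real dimension 0, 2, ..., 4.
The cohomology groups are H^{2k}(P^2) = Z for k = 0,...,2, and 0 otherwise.
Euler characteristic = sum of Betti numbers = 1 per even-dimensional cohomology group.
chi(P^2) = 2 + 1 = 3

3


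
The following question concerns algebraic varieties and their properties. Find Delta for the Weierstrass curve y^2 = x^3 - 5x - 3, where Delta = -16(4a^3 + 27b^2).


Compute each component:
4a^3 = 4*(-5)^3 = 4*(-125) = -500
27b^2 = 27*(-3)^2 = 27*9 = 243
4a^3 + 27b^2 = -500 + 243 = -257
Delta = -16*(-257) = 4112

4112


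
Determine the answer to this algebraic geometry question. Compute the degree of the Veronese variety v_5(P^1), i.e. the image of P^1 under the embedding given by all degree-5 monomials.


The Veronese variety v_5(P^1) has degree d^r.
d^r = 5^1 = 5

5


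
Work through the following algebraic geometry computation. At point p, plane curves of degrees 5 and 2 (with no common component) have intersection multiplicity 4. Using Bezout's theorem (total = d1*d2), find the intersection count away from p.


By Bezout's theorem, the total intersection number is d1 * d2.
Total = 5 * 2 = 10
Intersection multiplicity at p = 4
Remaining intersections = 10 - 4 = 6

6


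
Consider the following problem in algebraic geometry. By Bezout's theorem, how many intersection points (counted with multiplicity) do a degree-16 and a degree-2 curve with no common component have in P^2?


Bezout's theorem states the intersection count equals the product of degrees.
Intersection count = 16 * 2 = 32

32


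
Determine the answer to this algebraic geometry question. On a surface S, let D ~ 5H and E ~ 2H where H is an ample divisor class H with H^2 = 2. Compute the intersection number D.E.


Using bilinearity of the intersection pairing on a surface S:
(aH).(bH) = ab * (H.H)
We have H^2 = 2.
D.E = (5H).(2H) = 5*2*2
= 10*2
= 20

20


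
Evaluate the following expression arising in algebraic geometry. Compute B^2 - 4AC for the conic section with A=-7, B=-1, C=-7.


The discriminant of a conic Ax^2 + Bxy + Cy^2 + ... = 0 is B^2 - 4AC.
B^2 = (-1)^2 = 1
4AC = 4*(-7)*(-7) = 196
Discriminant = 1 - 196 = -195

-195


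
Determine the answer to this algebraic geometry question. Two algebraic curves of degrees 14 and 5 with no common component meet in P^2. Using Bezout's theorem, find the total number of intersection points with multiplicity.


Bezout's theorem states the intersection count equals the product of degrees.
Intersection count = 14 * 5 = 70

70


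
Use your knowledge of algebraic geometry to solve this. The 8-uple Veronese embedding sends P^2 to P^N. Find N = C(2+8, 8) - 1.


The Veronese embedding v_d: P^n -> P^N maps each point to all
degree-d monomials in n+1 homogeneous coordinates.
N = C(n+d, d) - 1
N = C(2+8, 8) - 1
N = C(10, 8) - 1
C(10, 8) = 45
N = 45 - 1 = 44

44


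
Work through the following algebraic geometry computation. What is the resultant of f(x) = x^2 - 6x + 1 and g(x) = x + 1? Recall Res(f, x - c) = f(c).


For Res(f, x - c), we evaluate f at x = c.
f(-1) = (-1)^2 - 6*(-1) + 1
= 1 + 6 + 1
= 7 + 1 = 8
Res(f, g) = 8

8


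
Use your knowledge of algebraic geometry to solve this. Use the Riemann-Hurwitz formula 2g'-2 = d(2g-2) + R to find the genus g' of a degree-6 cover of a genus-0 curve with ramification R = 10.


Riemann-Hurwitz formula: 2g' - 2 = d(2g - 2) + R
Given: d = 6, g = 0, R = 10
2g' - 2 = 6*(2*0 - 2) + 10
2g' - 2 = 6*(-2) + 10
2g' - 2 = -12 + 10 = -2
2g' = 0
g' = 0

0


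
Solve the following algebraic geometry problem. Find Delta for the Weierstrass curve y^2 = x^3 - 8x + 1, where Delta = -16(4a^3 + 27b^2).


Compute each component:
4a^3 = 4*(-8)^3 = 4*(-512) = -2048
27b^2 = 27*1^2 = 27*1 = 27
4a^3 + 27b^2 = -2048 + 27 = -2021
Delta = -16*(-2021) = 32336

32336


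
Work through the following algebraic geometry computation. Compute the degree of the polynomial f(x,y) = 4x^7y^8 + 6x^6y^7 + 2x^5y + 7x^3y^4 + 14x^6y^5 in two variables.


Examine each term for its total degree (sum of exponents).
  Term '4x^7y^8' has total degree 7+8 = 15.
  Term '6x^6y^7' has total degree 6+7 = 13.
  Term '2x^5y' has total degree 5+1 = 6.
  Term '7x^3y^4' has total degree 3+4 = 7.
  Term '14x^6y^5' has total degree 6+5 = 11.
The maximum total degree among all terms is 15.

15


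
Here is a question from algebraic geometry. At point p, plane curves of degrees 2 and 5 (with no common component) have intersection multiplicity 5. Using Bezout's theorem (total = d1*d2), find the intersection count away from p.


By Bezout's theorem, the total intersection number is d1 * d2.
Total = 2 * 5 = 10
Intersection multiplicity at p = 5
Remaining intersections = 10 - 5 = 5

5


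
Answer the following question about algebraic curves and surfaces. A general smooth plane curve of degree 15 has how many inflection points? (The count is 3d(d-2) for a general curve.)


For a general smooth plane curve C of degree d, the inflection points are
the intersection of C with its Hessian curve, which has degree 3(d-2).
By Bezout, the total intersection number is d * 3(d-2) = 15 * 39 = 585.
For a general curve every flex is ordinary, so each contributes
multiplicity 1 to C·Hess(C), and the number of distinct inflection
points is 3d(d-2).
Inflection points = 3*15*(15-2) = 3*15*13 = 585

585


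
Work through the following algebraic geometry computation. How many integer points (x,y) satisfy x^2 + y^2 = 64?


Systematically check integer values of x where x^2 <= 64.
For each valid x, check if 64 - x^2 is a perfect square.
x=0: 64 - 0 = 64, sqrt = 8 (valid)
x=8: 64 - 64 = 0, sqrt = 0 (valid)
Total integer solutions found: 4

4


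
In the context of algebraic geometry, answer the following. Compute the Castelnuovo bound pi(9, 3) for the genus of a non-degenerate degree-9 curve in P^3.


Castelnuovo's bound: write d - 1 = m(r-1) + epsilon with 0 <= epsilon < r-1.
d - 1 = 9 - 1 = 8
r - 1 = 3 - 1 = 2
8 = 4*2 + 0, so m = 4, epsilon = 0
pi(d, r) = m(m-1)(r-1)/2 + m*epsilon
= 4*3*2/2 + 4*0
= 24/2 + 0
= 12 + 0 = 12

12


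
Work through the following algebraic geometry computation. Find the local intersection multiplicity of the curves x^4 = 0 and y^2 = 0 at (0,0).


The intersection multiplicity of V(x^a) and V(y^b) at the origin is:
I(O; V(x^4), V(y^2)) = dim_k(k[x,y]/(x^4, y^2))
A basis for k[x,y]/(x^4, y^2) is the set of monomials x^i * y^j
where 0 <= i < 4 and 0 <= j < 2.
The number of such monomials is 4 * 2 = 8

8


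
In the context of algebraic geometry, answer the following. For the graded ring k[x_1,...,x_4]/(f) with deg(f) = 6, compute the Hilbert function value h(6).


For R = k[x_1,...,x_n]/(f) with f homogeneous of degree e:
The Hilbert series is (1 - t^e)/(1 - t)^n.
So h(d) = C(d+n-1, n-1) - C(d-e+n-1, n-1) for d >= e.
With n=4, e=6, d=6:
C(6+4-1, 4-1) = C(9, 3) = 84
C(6-6+4-1, 4-1) = C(3, 3) = 1
h(6) = 84 - 1 = 83

83


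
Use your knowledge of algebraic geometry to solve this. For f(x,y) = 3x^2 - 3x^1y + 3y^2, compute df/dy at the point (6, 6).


df/dy = (-3)*x^1 + 2*3*y^1
At (6,6): (-3)*6^1 + 2*3*6^1
= -18 + 36
= 18

18


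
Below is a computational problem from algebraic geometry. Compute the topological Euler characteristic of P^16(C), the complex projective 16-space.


The complex projective space P^16 has one cell in each even real dimension 0, 2, ..., 32.
The cohomology groups are H^{2k}(P^16) = Z for k = 0,...,16, and 0 otherwise.
Euler characteristic = sum of Betti numbers = 1 per even-dimensional cohomology group.
chi(P^16) = 16 + 1 = 17

17


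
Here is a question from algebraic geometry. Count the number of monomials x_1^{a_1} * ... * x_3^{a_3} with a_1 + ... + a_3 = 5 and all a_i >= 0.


The number of degree-5 monomials in 3 variables is C(d+n-1, n-1).
= C(5+3-1, 3-1) = C(7, 2)
= 21

21


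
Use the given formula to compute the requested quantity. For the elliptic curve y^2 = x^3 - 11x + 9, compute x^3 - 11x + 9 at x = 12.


Compute x^3 - 11x + 9 at x = 12:
x^3 = 12^3 = 1728
(-11)*x = (-11)*12 = -132
Sum: 1728 - 132 + 9 = 1605

1605


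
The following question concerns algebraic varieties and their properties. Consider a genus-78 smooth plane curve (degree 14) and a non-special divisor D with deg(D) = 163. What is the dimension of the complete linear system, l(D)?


First, compute the genus of a smooth plane curve of degree 14:
g = (d-1)(d-2)/2 = (14-1)(14-2)/2 = 78
For a non-special divisor D (i.e., h^1(D) = 0), Riemann-Roch gives:
l(D) = deg(D) - g + 1
Since deg(D) = 163 >= 2g - 1 = 155, D is non-special.
l(D) = 163 - 78 + 1 = 86

86


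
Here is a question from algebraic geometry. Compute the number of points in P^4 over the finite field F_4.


P^4(F_4) has (q^(n+1) - 1)/(q - 1) points.
= 4^4 + 4^3 + 4^2 + 4^1 + 4^0
= 256 + 64 + 16 + 4 + 1
= 341

341


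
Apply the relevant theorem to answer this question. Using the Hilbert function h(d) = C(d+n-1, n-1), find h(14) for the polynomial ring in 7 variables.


The Hilbert function for the polynomial ring in 7 variables is:
h(d) = C(d+n-1, n-1)
h(14) = C(14+7-1, 7-1) = C(20, 6)
= 20! / (6! * 14!)
= 38760

38760


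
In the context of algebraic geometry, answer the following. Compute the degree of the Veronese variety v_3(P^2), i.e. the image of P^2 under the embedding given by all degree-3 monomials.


The Veronese variety v_3(P^2) has degree d^r.
d^r = 3^2 = 9

9


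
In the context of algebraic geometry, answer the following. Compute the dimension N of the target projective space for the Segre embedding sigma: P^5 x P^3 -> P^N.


The Segre embedding maps P^m x P^n into P^N via
all products of coordinates from each factor.
N = (m+1)(n+1) - 1
N = (5+1)(3+1) - 1
N = 6*4 - 1
N = 24 - 1 = 23

23


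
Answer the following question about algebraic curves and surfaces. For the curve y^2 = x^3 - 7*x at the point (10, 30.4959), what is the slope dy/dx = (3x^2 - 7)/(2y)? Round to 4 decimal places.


Using implicit differentiation of y^2 = x^3 - 7*x:
2y * dy/dx = 3x^2 - 7
dy/dx = (3x^2 - 7)/(2y)
Numerator: 3*10^2 - 7 = 293
Denominator: 2*30.4959 = 60.9918
dy/dx = 293/60.9918 = 4.8039

4.8039


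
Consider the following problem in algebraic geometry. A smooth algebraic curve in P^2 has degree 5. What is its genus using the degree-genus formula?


Using the genus formula for smooth plane curves:
g = (d-1)(d-2)/2
g = (5-1)(5-2)/2
g = 4*3/2
g = 12/2 = 6

6


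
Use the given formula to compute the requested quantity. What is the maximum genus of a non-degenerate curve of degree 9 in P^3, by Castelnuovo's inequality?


Castelnuovo's bound: write d - 1 = m(r-1) + epsilon with 0 <= epsilon < r-1.
d - 1 = 9 - 1 = 8
r - 1 = 3 - 1 = 2
8 = 4*2 + 0, so m = 4, epsilon = 0
pi(d, r) = m(m-1)(r-1)/2 + m*epsilon
= 4*3*2/2 + 4*0
= 24/2 + 0
= 12 + 0 = 12

12


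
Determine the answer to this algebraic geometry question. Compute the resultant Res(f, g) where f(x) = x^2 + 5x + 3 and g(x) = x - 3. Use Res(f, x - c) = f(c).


For Res(f, x - c), we evaluate f at x = c.
f(3) = 3^2 + 5*3 + 3
= 9 + 15 + 3
= 24 + 3 = 27
Res(f, g) = 27

27


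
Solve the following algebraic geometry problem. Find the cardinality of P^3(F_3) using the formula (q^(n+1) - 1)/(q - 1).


P^3(F_3) has (q^(n+1) - 1)/(q - 1) points.
= 3^3 + 3^2 + 3^1 + 3^0
= 27 + 9 + 3 + 1
= 40

40


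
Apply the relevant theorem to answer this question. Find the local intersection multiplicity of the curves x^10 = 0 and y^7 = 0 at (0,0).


The intersection multiplicity of V(x^a) and V(y^b) at the origin is:
I(O; V(x^10), V(y^7)) = dim_k(k[x,y]/(x^10, y^7))
A basis for k[x,y]/(x^10, y^7) is the set of monomials x^i * y^j
where 0 <= i < 10 and 0 <= j < 7.
The number of such monomials is 10 * 7 = 70

70


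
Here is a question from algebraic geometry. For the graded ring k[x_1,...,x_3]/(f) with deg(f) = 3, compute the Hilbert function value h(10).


For R = k[x_1,...,x_n]/(f) with f homogeneous of degree e:
The Hilbert series is (1 - t^e)/(1 - t)^n.
So h(d) = C(d+n-1, n-1) - C(d-e+n-1, n-1) for d >= e.
With n=3, e=3, d=10:
C(10+3-1, 3-1) = C(12, 2) = 66
C(10-3+3-1, 3-1) = C(9, 2) = 36
h(10) = 66 - 36 = 30

30


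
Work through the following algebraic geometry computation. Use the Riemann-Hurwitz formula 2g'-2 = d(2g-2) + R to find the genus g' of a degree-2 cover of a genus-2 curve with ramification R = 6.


Riemann-Hurwitz formula: 2g' - 2 = d(2g - 2) + R
Given: d = 2, g = 2, R = 6
2g' - 2 = 2*(2*2 - 2) + 6
2g' - 2 = 2*2 + 6
2g' - 2 = 4 + 6 = 10
2g' = 12
g' = 6

6


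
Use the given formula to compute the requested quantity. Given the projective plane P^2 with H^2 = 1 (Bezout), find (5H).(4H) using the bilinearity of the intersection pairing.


Using bilinearity of the intersection pairing on the projective plane P^2:
(aH).(bH) = ab * (H.H)
We have H^2 = 1 (Bezout).
D.E = (5H).(4H) = 5*4*1
= 20*1
= 20

20


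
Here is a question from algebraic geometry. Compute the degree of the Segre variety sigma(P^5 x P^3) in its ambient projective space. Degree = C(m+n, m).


The degree of the Segre variety P^5 x P^3 is C(m+n, m).
= C(8, 5)
= 56

56


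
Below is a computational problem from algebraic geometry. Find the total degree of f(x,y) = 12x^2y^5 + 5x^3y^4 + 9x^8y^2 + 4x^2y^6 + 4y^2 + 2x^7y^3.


Examine each term for its total degree (sum of exponents).
  Term '12x^2y^5' has total degree 2+5 = 7.
  Term '5x^3y^4' has total degree 3+4 = 7.
  Term '9x^8y^2' has total degree 8+2 = 10.
  Term '4x^2y^6' has total degree 2+6 = 8.
  Term '4y^2' has total degree 0+2 = 2.
  Term '2x^7y^3' has total degree 7+3 = 10.
The maximum total degree among all terms is 10.

10


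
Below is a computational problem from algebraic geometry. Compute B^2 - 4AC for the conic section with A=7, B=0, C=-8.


The discriminant of a conic Ax^2 + Bxy + Cy^2 + ... = 0 is B^2 - 4AC.
B^2 = 0^2 = 0
4AC = 4*7*(-8) = -224
Discriminant = 0 + 224 = 224

224


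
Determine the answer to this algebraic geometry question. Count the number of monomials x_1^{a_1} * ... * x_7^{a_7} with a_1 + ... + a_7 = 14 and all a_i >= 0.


The number of degree-14 monomials in 7 variables is C(d+n-1, n-1).
= C(14+7-1, 7-1) = C(20, 6)
= 38760

38760


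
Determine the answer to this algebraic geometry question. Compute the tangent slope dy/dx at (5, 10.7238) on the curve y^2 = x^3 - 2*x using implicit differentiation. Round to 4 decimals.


Using implicit differentiation of y^2 = x^3 - 2*x:
2y * dy/dx = 3x^2 - 2
dy/dx = (3x^2 - 2)/(2y)
Numerator: 3*5^2 - 2 = 73
Denominator: 2*10.7238 = 21.4476
dy/dx = 73/21.4476 = 3.4036

3.4036


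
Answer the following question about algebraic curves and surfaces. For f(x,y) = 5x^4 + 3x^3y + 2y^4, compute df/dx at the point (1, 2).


df/dx = 4*5*x^3 + 3*3*x^2*y
At (1,2): 4*5*1^3 + 3*3*1^2*2
= 20 + 18
= 38

38


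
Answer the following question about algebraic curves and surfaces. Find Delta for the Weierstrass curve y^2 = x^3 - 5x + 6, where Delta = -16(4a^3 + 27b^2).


Compute each component:
4a^3 = 4*(-5)^3 = 4*(-125) = -500
27b^2 = 27*6^2 = 27*36 = 972
4a^3 + 27b^2 = -500 + 972 = 472
Delta = -16*472 = -7552

-7552


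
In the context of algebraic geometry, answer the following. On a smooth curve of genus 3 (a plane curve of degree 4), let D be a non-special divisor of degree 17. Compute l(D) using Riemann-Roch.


First, compute the genus of a smooth plane curve of degree 4:
g = (d-1)(d-2)/2 = (4-1)(4-2)/2 = 3
For a non-special divisor D (i.e., h^1(D) = 0), Riemann-Roch gives:
l(D) = deg(D) - g + 1
Since deg(D) = 17 >= 2g - 1 = 5, D is non-special.
l(D) = 17 - 3 + 1 = 15

15


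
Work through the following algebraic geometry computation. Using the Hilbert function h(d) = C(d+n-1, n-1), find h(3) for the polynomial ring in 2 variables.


The Hilbert function for the polynomial ring in 2 variables is:
h(d) = C(d+n-1, n-1)
h(3) = C(3+2-1, 2-1) = C(4, 1)
= 4! / (1! * 3!)
= 4

4


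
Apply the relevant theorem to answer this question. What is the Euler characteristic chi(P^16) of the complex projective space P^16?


The complex projective space P^16 has one cell in each even real dimension 0, 2, ..., 32.
The cohomology groups are H^{2k}(P^16) = Z for k = 0,...,16, and 0 otherwise.
Euler characteristic = sum of Betti numbers = 1 per even-dimensional cohomology group.
chi(P^16) = 16 + 1 = 17

17


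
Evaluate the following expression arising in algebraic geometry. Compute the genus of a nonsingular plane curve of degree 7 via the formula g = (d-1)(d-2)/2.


Using the genus formula for smooth plane curves:
g = (d-1)(d-2)/2
g = (7-1)(7-2)/2
g = 6*5/2
g = 30/2 = 15

15


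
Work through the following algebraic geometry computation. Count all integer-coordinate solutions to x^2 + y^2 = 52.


Systematically check integer values of x where x^2 <= 52.
For each valid x, check if 52 - x^2 is a perfect square.
x=4: 52 - 16 = 36, sqrt = 6 (valid)
x=6: 52 - 36 = 16, sqrt = 4 (valid)
Total integer solutions found: 8

8


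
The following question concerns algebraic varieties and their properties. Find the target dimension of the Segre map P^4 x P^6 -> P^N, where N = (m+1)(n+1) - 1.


The Segre embedding maps P^m x P^n into P^N via
all products of coordinates from each factor.
N = (m+1)(n+1) - 1
N = (4+1)(6+1) - 1
N = 5*7 - 1
N = 35 - 1 = 34

34


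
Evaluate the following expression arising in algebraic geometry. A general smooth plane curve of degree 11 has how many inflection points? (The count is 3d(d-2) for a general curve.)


For a general smooth plane curve C of degree d, the inflection points are
the intersection of C with its Hessian curve, which has degree 3(d-2).
By Bezout, the total intersection number is d * 3(d-2) = 11 * 27 = 297.
For a general curve every flex is ordinary, so each contributes
multiplicity 1 to C·Hess(C), and the number of distinct inflection
points is 3d(d-2).
Inflection points = 3*11*(11-2) = 3*11*9 = 297

297


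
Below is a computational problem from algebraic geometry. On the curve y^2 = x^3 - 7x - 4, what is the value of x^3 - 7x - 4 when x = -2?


Compute x^3 - 7x - 4 at x = -2:
x^3 = (-2)^3 = -8
(-7)*x = (-7)*(-2) = 14
Sum: -8 + 14 - 4 = 2

2


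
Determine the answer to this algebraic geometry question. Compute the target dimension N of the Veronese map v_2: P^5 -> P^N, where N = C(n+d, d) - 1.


The Veronese embedding v_d: P^n -> P^N maps each point to all
degree-d monomials in n+1 homogeneous coordinates.
N = C(n+d, d) - 1
N = C(5+2, 2) - 1
N = C(7, 2) - 1
C(7, 2) = 21
N = 21 - 1 = 20

20


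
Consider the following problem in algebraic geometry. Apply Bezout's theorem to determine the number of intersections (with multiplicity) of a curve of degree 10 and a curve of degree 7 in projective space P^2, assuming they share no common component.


Bezout's theorem states the intersection count equals the product of degrees.
Intersection count = 10 * 7 = 70

70


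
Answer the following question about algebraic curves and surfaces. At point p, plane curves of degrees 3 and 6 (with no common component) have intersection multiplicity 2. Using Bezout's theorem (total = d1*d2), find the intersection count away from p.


By Bezout's theorem, the total intersection number is d1 * d2.
Total = 3 * 6 = 18
Intersection multiplicity at p = 2
Remaining intersections = 18 - 2 = 16

16


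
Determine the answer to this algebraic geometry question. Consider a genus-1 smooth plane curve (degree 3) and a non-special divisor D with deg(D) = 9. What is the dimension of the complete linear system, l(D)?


First, compute the genus of a smooth plane curve of degree 3:
g = (d-1)(d-2)/2 = (3-1)(3-2)/2 = 1
For a non-special divisor D (i.e., h^1(D) = 0), Riemann-Roch gives:
l(D) = deg(D) - g + 1
Since deg(D) = 9 >= 2g - 1 = 1, D is non-special.
l(D) = 9 - 1 + 1 = 9

9


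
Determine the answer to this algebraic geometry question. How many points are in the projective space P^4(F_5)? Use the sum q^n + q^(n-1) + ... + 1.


P^4(F_5) has (q^(n+1) - 1)/(q - 1) points.
= 5^4 + 5^3 + 5^2 + 5^1 + 5^0
= 625 + 125 + 25 + 5 + 1
= 781

781


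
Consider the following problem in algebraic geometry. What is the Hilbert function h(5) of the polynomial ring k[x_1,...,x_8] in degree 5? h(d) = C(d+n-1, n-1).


The Hilbert function for the polynomial ring in 8 variables is:
h(d) = C(d+n-1, n-1)
h(5) = C(5+8-1, 8-1) = C(12, 7)
= 12! / (7! * 5!)
= 792

792


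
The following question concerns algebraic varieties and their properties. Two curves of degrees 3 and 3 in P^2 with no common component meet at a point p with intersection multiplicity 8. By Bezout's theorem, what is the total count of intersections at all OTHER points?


By Bezout's theorem, the total intersection number is d1 * d2.
Total = 3 * 3 = 9
Intersection multiplicity at p = 8
Remaining intersections = 9 - 8 = 1

1


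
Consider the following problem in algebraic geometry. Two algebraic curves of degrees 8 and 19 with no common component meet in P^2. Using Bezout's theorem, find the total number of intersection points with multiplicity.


Bezout's theorem states the intersection count equals the product of degrees.
Intersection count = 8 * 19 = 152

152


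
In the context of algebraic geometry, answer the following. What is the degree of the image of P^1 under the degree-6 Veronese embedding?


The Veronese variety v_6(P^1) has degree d^r.
d^r = 6^1 = 6

6


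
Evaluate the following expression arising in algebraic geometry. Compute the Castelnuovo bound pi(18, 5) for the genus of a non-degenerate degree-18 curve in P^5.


Castelnuovo's bound: write d - 1 = m(r-1) + epsilon with 0 <= epsilon < r-1.
d - 1 = 18 - 1 = 17
r - 1 = 5 - 1 = 4
17 = 4*4 + 1, so m = 4, epsilon = 1
pi(d, r) = m(m-1)(r-1)/2 + m*epsilon
= 4*3*4/2 + 4*1
= 48/2 + 4
= 24 + 4 = 28

28


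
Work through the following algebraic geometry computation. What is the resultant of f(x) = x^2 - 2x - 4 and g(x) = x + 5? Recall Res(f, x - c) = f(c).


For Res(f, x - c), we evaluate f at x = c.
f(-5) = (-5)^2 - 2*(-5) - 4
= 25 + 10 - 4
= 35 - 4 = 31
Res(f, g) = 31

31


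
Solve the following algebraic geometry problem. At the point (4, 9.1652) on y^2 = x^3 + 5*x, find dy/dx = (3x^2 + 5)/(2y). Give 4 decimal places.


Using implicit differentiation of y^2 = x^3 + 5*x:
2y * dy/dx = 3x^2 + 5
dy/dx = (3x^2 + 5)/(2y)
Numerator: 3*4^2 + 5 = 53
Denominator: 2*9.1652 = 18.3304
dy/dx = 53/18.3304 = 2.8914

2.8914


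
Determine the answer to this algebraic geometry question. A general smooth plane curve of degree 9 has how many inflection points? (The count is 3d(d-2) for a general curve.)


For a general smooth plane curve C of degree d, the inflection points are
the intersection of C with its Hessian curve, which has degree 3(d-2).
By Bezout, the total intersection number is d * 3(d-2) = 9 * 21 = 189.
For a general curve every flex is ordinary, so each contributes
multiplicity 1 to C·Hess(C), and the number of distinct inflection
points is 3d(d-2).
Inflection points = 3*9*(9-2) = 3*9*7 = 189

189


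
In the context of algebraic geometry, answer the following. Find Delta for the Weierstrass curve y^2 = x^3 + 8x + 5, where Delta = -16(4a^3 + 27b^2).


Compute each component:
4a^3 = 4*8^3 = 4*512 = 2048
27b^2 = 27*5^2 = 27*25 = 675
4a^3 + 27b^2 = 2048 + 675 = 2723
Delta = -16*2723 = -43568

-43568


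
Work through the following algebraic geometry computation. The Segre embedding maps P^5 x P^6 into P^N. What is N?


The Segre embedding maps P^m x P^n into P^N via
all products of coordinates from each factor.
N = (m+1)(n+1) - 1
N = (5+1)(6+1) - 1
N = 6*7 - 1
N = 42 - 1 = 41

41


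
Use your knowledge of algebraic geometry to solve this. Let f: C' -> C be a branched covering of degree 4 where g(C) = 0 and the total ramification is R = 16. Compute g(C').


Riemann-Hurwitz formula: 2g' - 2 = d(2g - 2) + R
Given: d = 4, g = 0, R = 16
2g' - 2 = 4*(2*0 - 2) + 16
2g' - 2 = 4*(-2) + 16
2g' - 2 = -8 + 16 = 8
2g' = 10
g' = 5

5


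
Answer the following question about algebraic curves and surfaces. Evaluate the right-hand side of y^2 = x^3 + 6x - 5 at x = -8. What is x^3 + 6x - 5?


Compute x^3 + 6x - 5 at x = -8:
x^3 = (-8)^3 = -512
6*x = 6*(-8) = -48
Sum: -512 - 48 - 5 = -565

-565


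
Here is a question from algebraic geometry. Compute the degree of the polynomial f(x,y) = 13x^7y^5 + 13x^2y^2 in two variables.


Examine each term for its total degree (sum of exponents).
  Term '13x^7y^5' has total degree 7+5 = 12.
  Term '13x^2y^2' has total degree 2+2 = 4.
The maximum total degree among all terms is 12.

12


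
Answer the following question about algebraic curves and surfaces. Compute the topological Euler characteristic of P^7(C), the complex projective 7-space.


The complex projective space P^7 has one cell in each even real dimension 0, 2, ..., 14.
The cohomology groups are H^{2k}(P^7) = Z for k = 0,...,7, and 0 otherwise.
Euler characteristic = sum of Betti numbers = 1 per even-dimensional cohomology group.
chi(P^7) = 7 + 1 = 8

8


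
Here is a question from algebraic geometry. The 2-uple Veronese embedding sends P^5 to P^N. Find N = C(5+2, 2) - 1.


The Veronese embedding v_d: P^n -> P^N maps each point to all
degree-d monomials in n+1 homogeneous coordinates.
N = C(n+d, d) - 1
N = C(5+2, 2) - 1
N = C(7, 2) - 1
C(7, 2) = 21
N = 21 - 1 = 20

20


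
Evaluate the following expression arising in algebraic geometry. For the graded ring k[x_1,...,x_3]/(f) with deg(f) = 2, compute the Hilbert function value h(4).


For R = k[x_1,...,x_n]/(f) with f homogeneous of degree e:
The Hilbert series is (1 - t^e)/(1 - t)^n.
So h(d) = C(d+n-1, n-1) - C(d-e+n-1, n-1) for d >= e.
With n=3, e=2, d=4:
C(4+3-1, 3-1) = C(6, 2) = 15
C(4-2+3-1, 3-1) = C(4, 2) = 6
h(4) = 15 - 6 = 9

9


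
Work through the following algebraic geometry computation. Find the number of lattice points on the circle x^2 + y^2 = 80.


Systematically check integer values of x where x^2 <= 80.
For each valid x, check if 80 - x^2 is a perfect square.
x=4: 80 - 16 = 64, sqrt = 8 (valid)
x=8: 80 - 64 = 16, sqrt = 4 (valid)
Total integer solutions found: 8

8


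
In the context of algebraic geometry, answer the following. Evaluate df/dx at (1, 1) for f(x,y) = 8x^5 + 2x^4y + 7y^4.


df/dx = 5*8*x^4 + 4*2*x^3*y
At (1,1): 5*8*1^4 + 4*2*1^3*1
= 40 + 8
= 48

48


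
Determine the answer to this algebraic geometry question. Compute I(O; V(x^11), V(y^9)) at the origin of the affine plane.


The intersection multiplicity of V(x^a) and V(y^b) at the origin is:
I(O; V(x^11), V(y^9)) = dim_k(k[x,y]/(x^11, y^9))
A basis for k[x,y]/(x^11, y^9) is the set of monomials x^i * y^j
where 0 <= i < 11 and 0 <= j < 9.
The number of such monomials is 11 * 9 = 99

99


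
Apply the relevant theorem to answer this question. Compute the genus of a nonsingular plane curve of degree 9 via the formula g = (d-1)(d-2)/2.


Using the genus formula for smooth plane curves:
g = (d-1)(d-2)/2
g = (9-1)(9-2)/2
g = 8*7/2
g = 56/2 = 28

28


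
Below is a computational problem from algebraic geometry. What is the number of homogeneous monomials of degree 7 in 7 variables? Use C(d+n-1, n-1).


The number of degree-7 monomials in 7 variables is C(d+n-1, n-1).
= C(7+7-1, 7-1) = C(13, 6)
= 1716

1716


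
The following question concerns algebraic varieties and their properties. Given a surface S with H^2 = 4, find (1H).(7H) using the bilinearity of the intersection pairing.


Using bilinearity of the intersection pairing on a surface S:
(aH).(bH) = ab * (H.H)
We have H^2 = 4.
D.E = (1H).(7H) = 1*7*4
= 7*4
= 28

28


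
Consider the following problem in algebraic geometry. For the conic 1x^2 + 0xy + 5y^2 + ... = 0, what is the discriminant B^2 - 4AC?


The discriminant of a conic Ax^2 + Bxy + Cy^2 + ... = 0 is B^2 - 4AC.
B^2 = 0^2 = 0
4AC = 4*1*5 = 20
Discriminant = 0 - 20 = -20

-20


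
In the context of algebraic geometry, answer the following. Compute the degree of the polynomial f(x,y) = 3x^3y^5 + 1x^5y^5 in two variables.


Examine each term for its total degree (sum of exponents).
  Term '3x^3y^5' has total degree 3+5 = 8.
  Term '1x^5y^5' has total degree 5+5 = 10.
The maximum total degree among all terms is 10.

10
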